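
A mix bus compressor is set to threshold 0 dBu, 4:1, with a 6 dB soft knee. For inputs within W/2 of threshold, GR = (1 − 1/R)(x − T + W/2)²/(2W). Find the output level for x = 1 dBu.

x − T + W/2 = 1 − 0 + 3 = 4.
GR = (1 − 1/4) × 4² / 12 = 0.75 × 16 / 12 = 1 dB.
Output = 1 − 1 = 0 dBu.

0 dBu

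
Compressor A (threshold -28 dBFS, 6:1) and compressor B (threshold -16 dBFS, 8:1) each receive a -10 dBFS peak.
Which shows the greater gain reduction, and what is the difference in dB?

A: overshoot 18 dB → output overshoot 3 dB → GR 15 dB.
B: overshoot 6 dB → output overshoot 0.75 dB → GR 5.25 dB.
Difference: 9.75 dB in favour of A.

A, by 9.75 dB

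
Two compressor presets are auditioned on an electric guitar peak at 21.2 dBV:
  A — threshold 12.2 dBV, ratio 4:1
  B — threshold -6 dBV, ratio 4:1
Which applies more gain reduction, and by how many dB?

B, by 13.65 dB

A: GR = 9 − 9/4 = 6.75 dB.
B: GR = 27.2 − 27.2/4 = 20.4 dB.
B reduces 13.65 dB more.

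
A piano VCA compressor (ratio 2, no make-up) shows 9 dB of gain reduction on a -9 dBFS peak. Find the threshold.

Gain reduction = -9 − (-18) = 9 dB; output overshoot = GR / (R − 1) = 9 / 1 = 9 dB.
Threshold = output − output overshoot = -18 − 9 = -27 dBFS.

-27 dBFS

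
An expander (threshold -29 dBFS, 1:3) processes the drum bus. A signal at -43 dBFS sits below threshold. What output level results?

-71 dBFS

The input is 14 dB below the -29 dBFS threshold.
A 1:3 expander multiplies undershoot by 3: 14 × 3 = 42 dB below threshold.
Output = -29 − 42 = -71 dBFS.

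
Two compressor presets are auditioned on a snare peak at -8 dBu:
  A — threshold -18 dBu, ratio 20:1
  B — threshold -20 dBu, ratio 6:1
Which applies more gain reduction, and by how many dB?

B, by 0.5 dB

A: overshoot 10 dB → output overshoot 0.5 dB → GR 9.5 dB.
B: overshoot 12 dB → output overshoot 2 dB → GR 10 dB.
B applies 0.5 dB more gain reduction.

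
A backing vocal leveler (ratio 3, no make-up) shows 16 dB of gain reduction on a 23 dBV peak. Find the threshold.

-1 dBV

Gain reduction = 23 − 7 = 16 dB; output overshoot = GR / (R − 1) = 16 / 2 = 8 dB.
Threshold = output − output overshoot = 7 − 8 = -1 dBV.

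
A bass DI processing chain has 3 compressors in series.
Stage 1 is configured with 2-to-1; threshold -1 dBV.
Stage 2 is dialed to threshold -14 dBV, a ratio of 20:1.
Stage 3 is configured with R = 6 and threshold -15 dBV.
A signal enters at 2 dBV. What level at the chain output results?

Stage 1: 3 dB above -1 dBV, reduced 2:1 to 1.5 dB above → 0.5 dBV.
Stage 2: 14.5 dB above -14 dBV, reduced 20:1 to 0.725 dB above → -13.275 dBV.
Stage 3: overshoot 1.725 dB → 1.725/6 = 0.2875 dB → -14.7125 dBV.

-14.7125 dBV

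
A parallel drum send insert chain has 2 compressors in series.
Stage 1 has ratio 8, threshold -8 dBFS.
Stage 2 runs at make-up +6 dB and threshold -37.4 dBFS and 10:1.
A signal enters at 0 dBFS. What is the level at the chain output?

Stage 1: 8 dB above -8 dBFS, reduced 8:1 to 1 dB above → -7 dBFS.
Stage 2: 30.4 dB above -37.4 dBFS, reduced 10:1 to 3.04 dB above → -34.36 dBFS; +6 dB make-up → -28.36 dBFS.

-28.36 dBFS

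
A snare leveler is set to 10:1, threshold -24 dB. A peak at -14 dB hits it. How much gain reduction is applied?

9 dB

The signal is 10 dB above threshold.
After 10:1 compression the overshoot becomes 10/10 = 1 dB.
Gain reduction = 10 − 1 = 9 dB.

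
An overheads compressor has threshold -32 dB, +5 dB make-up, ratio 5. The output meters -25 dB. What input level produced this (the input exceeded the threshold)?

Remove make-up: -25 − 5 = -30 dB.
That's 2 dB above the -32 dB threshold.
Input overshoot = R × output overshoot = 10 dB → input = -32 + 10 = -22 dB.

-22 dB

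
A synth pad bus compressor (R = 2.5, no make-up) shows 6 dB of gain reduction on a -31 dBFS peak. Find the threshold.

Input is 10 dB above T (since output overshoot × R = input overshoot: (-37 − T)·2.5 = -31 − T gives T = -41 dBFS).
Check: -41 + (-31 − (-41))/2.5 = -41 + 4 = -37 dBFS. ✓

-41 dBFS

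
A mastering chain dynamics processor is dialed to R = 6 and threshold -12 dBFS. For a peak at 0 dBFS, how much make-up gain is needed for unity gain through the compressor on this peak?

The peak compresses to -12 + 12/6 = -10 dBFS.
To reach 0 dBFS requires 0 − (-10) = 10 dB of make-up.

10 dB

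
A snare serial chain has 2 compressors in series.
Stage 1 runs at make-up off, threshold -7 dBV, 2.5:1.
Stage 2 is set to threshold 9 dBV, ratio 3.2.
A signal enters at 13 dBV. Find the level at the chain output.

1 dBV

Stage 1: 13 dBV is 20 dB over -7 dBV; at 2.5:1 that becomes 8 dB over, giving 1 dBV.
Stage 2: below threshold (1 ≤ 9); passes unchanged; output 1 dBV.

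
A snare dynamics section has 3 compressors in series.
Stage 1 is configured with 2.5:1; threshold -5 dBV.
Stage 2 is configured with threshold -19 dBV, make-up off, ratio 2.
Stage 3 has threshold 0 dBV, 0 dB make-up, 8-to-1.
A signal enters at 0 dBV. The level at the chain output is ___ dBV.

-11 dBV

Stage 1: overshoot 5 dB → 5/2.5 = 2 dB → -3 dBV.
Stage 2: overshoot 16 dB → 16/2 = 8 dB → -11 dBV.
Stage 3: -11 dBV ≤ 0 dBV, so stage 3 doesn't engage; output -11 dBV.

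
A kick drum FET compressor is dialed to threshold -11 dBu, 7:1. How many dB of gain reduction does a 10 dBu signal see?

10 dBu exceeds the threshold by 21 dB.
After 7:1 compression the overshoot becomes 21/7 = 3 dB.
Gain reduction = 21 − 3 = 18 dB.

18 dB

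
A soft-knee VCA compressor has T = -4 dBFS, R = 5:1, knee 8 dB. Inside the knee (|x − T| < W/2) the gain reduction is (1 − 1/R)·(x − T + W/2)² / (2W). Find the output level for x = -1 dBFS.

-3.45 dBFS

x − T + W/2 = -1 − (-4) + 4 = 7.
GR = (1 − 1/5) × 7² / 16 = 0.8 × 49 / 16 = 2.45 dB.
Output = -1 − 2.45 = -3.45 dBFS.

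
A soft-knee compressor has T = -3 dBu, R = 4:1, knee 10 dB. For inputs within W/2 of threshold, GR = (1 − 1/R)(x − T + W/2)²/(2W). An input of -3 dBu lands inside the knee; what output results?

-3.9375 dBu

x − T + W/2 = -3 − (-3) + 5 = 5.
GR = (1 − 1/4) × 5² / 20 = 0.75 × 25 / 20 = 0.9375 dB.
Output = -3 − 0.9375 = -3.9375 dBu.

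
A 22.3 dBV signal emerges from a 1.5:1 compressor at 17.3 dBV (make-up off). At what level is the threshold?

7.3 dBV

Input is 15 dB above T (since output overshoot × R = input overshoot: (17.3 − T)·1.5 = 22.3 − T gives T = 7.3 dBV).
Check: 7.3 + (22.3 − 7.3)/1.5 = 7.3 + 10 = 17.3 dBV. ✓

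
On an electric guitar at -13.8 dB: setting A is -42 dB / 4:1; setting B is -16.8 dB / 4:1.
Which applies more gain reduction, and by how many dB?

A: GR = 28.2 − 28.2/4 = 21.15 dB.
B: GR = 3 − 3/4 = 2.25 dB.
A reduces 18.9 dB more.

A, by 18.9 dB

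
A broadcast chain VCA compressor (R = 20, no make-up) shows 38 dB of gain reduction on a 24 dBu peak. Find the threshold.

Input is 40 dB above T (since output overshoot × R = input overshoot: (-14 − T)·20 = 24 − T gives T = -16 dBu).
Check: -16 + (24 − (-16))/20 = -16 + 2 = -14 dBu. ✓

-16 dBu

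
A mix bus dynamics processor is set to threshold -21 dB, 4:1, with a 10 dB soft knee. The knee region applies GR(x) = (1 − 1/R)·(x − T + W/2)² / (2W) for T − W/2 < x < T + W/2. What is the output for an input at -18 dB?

x − T + W/2 = -18 − (-21) + 5 = 8.
GR = (1 − 1/4) × 8² / 20 = 0.75 × 64 / 20 = 2.4 dB.
Output = -18 − 2.4 = -20.4 dB.

-20.4 dB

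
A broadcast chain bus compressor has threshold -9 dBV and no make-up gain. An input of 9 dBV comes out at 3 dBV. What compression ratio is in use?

1.5:1

Input overshoot = 9 − (-9) = 18 dB; output overshoot = 3 − (-9) = 12 dB.
Ratio = 18 / 12 = 1.5.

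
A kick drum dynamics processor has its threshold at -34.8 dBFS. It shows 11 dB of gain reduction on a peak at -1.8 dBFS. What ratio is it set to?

Input overshoot = -1.8 − (-34.8) = 33 dB.
Output overshoot = 33 − 11 = 22 dB.
Ratio = input overshoot / output overshoot = 33 / 22 = 1.5.

1.5:1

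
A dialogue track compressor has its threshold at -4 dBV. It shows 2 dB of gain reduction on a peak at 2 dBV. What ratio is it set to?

1.5:1

Input overshoot = 2 − (-4) = 6 dB.
Output overshoot = 6 − 2 = 4 dB.
Ratio = input overshoot / output overshoot = 6 / 4 = 1.5.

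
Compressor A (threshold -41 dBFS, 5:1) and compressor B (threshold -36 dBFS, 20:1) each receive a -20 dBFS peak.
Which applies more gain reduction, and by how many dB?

A: GR = 21 − 21/5 = 16.8 dB.
B: GR = 16 − 16/20 = 15.2 dB.
Difference: 1.6 dB in favour of A.

A, by 1.6 dB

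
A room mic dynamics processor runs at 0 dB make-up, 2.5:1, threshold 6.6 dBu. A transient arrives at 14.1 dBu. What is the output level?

9.6 dBu

14.1 dBu sits 7.5 dB over threshold.
The 7.5 dB excess becomes 3 dB after 2.5:1 reduction.
So the level is 6.6 + 3 = 9.6 dBu.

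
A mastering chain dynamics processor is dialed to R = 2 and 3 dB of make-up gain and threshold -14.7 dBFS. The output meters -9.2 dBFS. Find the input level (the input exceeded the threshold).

Remove make-up: -9.2 − 3 = -12.2 dBFS.
The compressed level sits -12.2 − (-14.7) = 2.5 dB over threshold.
Before 2:1 compression the overshoot was 2.5 × 2 = 5 dB, so input = -14.7 + 5 = -9.7 dBFS.

-9.7 dBFS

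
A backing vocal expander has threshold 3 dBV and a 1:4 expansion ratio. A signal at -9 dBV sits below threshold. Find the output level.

-45 dBV

Below threshold, a 1:4 expander applies gain = (4−1)×(T − x) of attenuation.
(4−1) × 12 = 36 dB, so output = -9 − 36 = -45 dBV.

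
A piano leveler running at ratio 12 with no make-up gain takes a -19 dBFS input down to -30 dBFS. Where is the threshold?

-31 dBFS

Gain reduction = -19 − (-30) = 11 dB; output overshoot = GR / (R − 1) = 11 / 11 = 1 dB.
Threshold = output − output overshoot = -30 − 1 = -31 dBFS.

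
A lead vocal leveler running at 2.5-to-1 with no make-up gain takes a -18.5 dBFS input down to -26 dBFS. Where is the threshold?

-31 dBFS

Gain reduction = -18.5 − (-26) = 7.5 dB; output overshoot = GR / (R − 1) = 7.5 / 1.5 = 5 dB.
Threshold = output − output overshoot = -26 − 5 = -31 dBFS.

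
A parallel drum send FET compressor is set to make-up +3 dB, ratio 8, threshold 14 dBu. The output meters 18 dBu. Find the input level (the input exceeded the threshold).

Before make-up, the level was 18 − 3 = 15 dBu.
That's 1 dB above the 14 dBu threshold.
Before 8:1 compression the overshoot was 1 × 8 = 8 dB, so input = 14 + 8 = 22 dBu.

22 dBu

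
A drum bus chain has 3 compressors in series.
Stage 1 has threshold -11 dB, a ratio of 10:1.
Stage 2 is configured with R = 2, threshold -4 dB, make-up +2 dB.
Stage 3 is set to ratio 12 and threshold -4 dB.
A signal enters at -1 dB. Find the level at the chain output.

-8 dB

Stage 1: -1 dB is 10 dB over -11 dB; at 10:1 that becomes 1 dB over, giving -10 dB.
Stage 2: -10 dB ≤ -4 dB, so stage 2 doesn't engage; make-up brings it to -8 dB.
Stage 3: -8 dB is at or below the -4 dB threshold — no compression; output -8 dB.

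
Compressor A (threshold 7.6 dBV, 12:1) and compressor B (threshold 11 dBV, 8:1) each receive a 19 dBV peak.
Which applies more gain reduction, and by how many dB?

A, by 3.45 dB

A: 11.4 dB over, compressed to 0.95 dB over, so 10.45 dB of GR.
B: 8 dB over, compressed to 1 dB over, so 7 dB of GR.
Difference: 3.45 dB in favour of A.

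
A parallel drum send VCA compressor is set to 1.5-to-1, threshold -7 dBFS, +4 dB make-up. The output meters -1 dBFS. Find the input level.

-4 dBFS

Before make-up, the level was -1 − 4 = -5 dBFS.
The compressed level sits -5 − (-7) = 2 dB over threshold.
Before 1.5:1 compression the overshoot was 2 × 1.5 = 3 dB, so input = -7 + 3 = -4 dBFS.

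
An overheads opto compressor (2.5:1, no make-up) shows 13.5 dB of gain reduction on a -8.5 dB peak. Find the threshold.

Gain reduction = -8.5 − (-22) = 13.5 dB; output overshoot = GR / (R − 1) = 13.5 / 1.5 = 9 dB.
Threshold = output − output overshoot = -22 − 9 = -31 dB.

-31 dB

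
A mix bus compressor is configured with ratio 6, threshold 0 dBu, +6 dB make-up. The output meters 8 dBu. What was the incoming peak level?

12 dBu

Remove make-up: 8 − 6 = 2 dBu.
Post-compression overshoot = 2 − 0 = 2 dB.
Undo the ratio: input overshoot = 2 × 6 = 12 dB, giving input = 12 dBu.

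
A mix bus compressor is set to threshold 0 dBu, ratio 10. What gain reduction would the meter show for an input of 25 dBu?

22.5 dB

Overshoot = 25 − 0 = 25 dB.
At 10:1, output sits 25/10 = 2.5 dB above threshold.
Gain reduction = 25 − 2.5 = 22.5 dB.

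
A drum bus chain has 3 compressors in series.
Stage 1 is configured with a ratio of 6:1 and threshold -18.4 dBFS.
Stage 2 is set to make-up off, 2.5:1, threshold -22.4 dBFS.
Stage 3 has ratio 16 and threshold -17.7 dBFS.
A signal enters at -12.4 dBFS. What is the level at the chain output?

-20.4 dBFS

Stage 1: overshoot 6 dB → 6/6 = 1 dB → -17.4 dBFS.
Stage 2: overshoot 5 dB → 5/2.5 = 2 dB → -20.4 dBFS.
Stage 3: -20.4 dBFS is at or below the -17.7 dBFS threshold — no compression; output -20.4 dBFS.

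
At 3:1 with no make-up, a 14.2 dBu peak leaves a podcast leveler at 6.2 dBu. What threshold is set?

2.2 dBu

Input is 12 dB above T (since output overshoot × R = input overshoot: (6.2 − T)·3 = 14.2 − T gives T = 2.2 dBu).
Check: 2.2 + (14.2 − 2.2)/3 = 2.2 + 4 = 6.2 dBu. ✓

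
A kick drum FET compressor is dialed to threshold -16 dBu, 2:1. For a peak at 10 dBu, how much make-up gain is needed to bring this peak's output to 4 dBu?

7 dB

Overshoot 26 dB → 26/2 = 13 dB after compression, so the compressed level is -16 + 13 = -3 dBu.
Make-up = target − compressed = 4 − (-3) = 7 dB.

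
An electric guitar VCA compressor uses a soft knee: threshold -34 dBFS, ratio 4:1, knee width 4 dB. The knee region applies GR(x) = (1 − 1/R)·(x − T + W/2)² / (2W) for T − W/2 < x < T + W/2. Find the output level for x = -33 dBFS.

-33.84375 dBFS

x − T + W/2 = -33 − (-34) + 2 = 3.
GR = (1 − 1/4) × 3² / 8 = 0.75 × 9 / 8 = 0.84375 dB.
Output = -33 − 0.84375 = -33.84375 dBFS.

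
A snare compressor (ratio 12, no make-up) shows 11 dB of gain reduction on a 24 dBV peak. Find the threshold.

12 dBV

Input is 12 dB above T (since output overshoot × R = input overshoot: (13 − T)·12 = 24 − T gives T = 12 dBV).
Check: 12 + (24 − 12)/12 = 12 + 1 = 13 dBV. ✓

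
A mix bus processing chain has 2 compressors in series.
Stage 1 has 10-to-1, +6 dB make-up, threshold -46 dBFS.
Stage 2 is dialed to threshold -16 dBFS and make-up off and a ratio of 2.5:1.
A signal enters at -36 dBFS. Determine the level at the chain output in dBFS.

Stage 1: -36 dBFS is 10 dB over -46 dBFS; at 10:1 that becomes 1 dB over, giving -45 dBFS; +6 dB make-up → -39 dBFS.
Stage 2: -39 dBFS is at or below the -16 dBFS threshold — no compression; output -39 dBFS.

-39 dBFS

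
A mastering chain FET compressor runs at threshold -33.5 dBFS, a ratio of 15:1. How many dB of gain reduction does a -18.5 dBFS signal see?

The signal is 15 dB above threshold.
A 15:1 ratio leaves 1 dB of that excess.
Gain reduction = 15 − 1 = 14 dB.

14 dB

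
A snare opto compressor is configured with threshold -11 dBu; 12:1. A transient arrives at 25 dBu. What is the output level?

-8 dBu

25 dBu sits 36 dB over threshold.
At 12:1 the overshoot is divided by 12, leaving 3 dB above threshold.
So the level is -11 + 3 = -8 dBu.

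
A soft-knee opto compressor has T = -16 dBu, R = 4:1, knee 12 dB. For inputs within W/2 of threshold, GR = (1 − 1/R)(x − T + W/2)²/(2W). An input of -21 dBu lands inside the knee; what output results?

x − T + W/2 = -21 − (-16) + 6 = 1.
GR = (1 − 1/4) × 1² / 24 = 0.75 × 1 / 24 = 0.03125 dB.
Output = -21 − 0.03125 = -21.03125 dBu.

-21.03125 dBu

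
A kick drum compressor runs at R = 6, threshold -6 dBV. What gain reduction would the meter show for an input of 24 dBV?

25 dB

24 dBV exceeds the threshold by 30 dB.
After 6:1 compression the overshoot becomes 30/6 = 5 dB.
GR = overshoot in − overshoot out = 30 − 5 = 25 dB.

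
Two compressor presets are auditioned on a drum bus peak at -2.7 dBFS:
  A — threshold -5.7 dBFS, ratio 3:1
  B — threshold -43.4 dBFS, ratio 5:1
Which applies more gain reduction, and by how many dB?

B, by 30.56 dB

A: GR = 3 − 3/3 = 2 dB.
B: GR = 40.7 − 40.7/5 = 32.56 dB.
B applies 30.56 dB more gain reduction.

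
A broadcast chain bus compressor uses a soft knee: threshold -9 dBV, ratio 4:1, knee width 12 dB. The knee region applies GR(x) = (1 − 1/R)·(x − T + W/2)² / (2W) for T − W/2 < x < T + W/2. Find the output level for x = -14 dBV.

x − T + W/2 = -14 − (-9) + 6 = 1.
GR = (1 − 1/4) × 1² / 24 = 0.75 × 1 / 24 = 0.03125 dB.
Output = -14 − 0.03125 = -14.03125 dBV.

-14.03125 dBV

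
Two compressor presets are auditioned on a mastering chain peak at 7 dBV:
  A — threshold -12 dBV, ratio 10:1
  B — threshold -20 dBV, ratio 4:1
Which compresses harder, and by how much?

A: overshoot 19 dB → output overshoot 1.9 dB → GR 17.1 dB.
B: overshoot 27 dB → output overshoot 6.75 dB → GR 20.25 dB.
B reduces 3.15 dB more.

B, by 3.15 dB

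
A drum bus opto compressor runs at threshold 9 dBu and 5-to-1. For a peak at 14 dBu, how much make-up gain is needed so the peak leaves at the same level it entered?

4 dB

The peak compresses to 9 + 5/5 = 10 dBu.
To reach 14 dBu requires 14 − 10 = 4 dB of make-up.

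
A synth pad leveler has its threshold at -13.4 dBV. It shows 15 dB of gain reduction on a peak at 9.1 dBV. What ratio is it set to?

3:1

Input overshoot = 9.1 − (-13.4) = 22.5 dB.
Output overshoot = 22.5 − 15 = 7.5 dB.
Ratio = input overshoot / output overshoot = 22.5 / 7.5 = 3.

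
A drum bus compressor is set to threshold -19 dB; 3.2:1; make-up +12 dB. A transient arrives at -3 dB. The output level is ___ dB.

-2 dB

Overshoot: -3 − (-19) = 16 dB.
The 16 dB excess becomes 5 dB after 3.2:1 reduction.
Output = -19 + 5 = -14 dB; make-up adds 12 dB, giving -2 dB.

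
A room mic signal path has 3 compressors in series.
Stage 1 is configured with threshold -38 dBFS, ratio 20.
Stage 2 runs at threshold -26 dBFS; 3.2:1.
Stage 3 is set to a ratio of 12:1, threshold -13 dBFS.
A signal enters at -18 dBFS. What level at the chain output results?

-37 dBFS

Stage 1: 20 dB above -38 dBFS, reduced 20:1 to 1 dB above → -37 dBFS.
Stage 2: -37 dBFS is at or below the -26 dBFS threshold — no compression; output -37 dBFS.
Stage 3: -37 dBFS is at or below the -13 dBFS threshold — no compression; output -37 dBFS.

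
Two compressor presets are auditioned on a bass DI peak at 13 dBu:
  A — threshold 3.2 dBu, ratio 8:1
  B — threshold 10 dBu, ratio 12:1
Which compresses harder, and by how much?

A: 9.8 dB over, compressed to 1.225 dB over, so 8.575 dB of GR.
B: 3 dB over, compressed to 0.25 dB over, so 2.75 dB of GR.
A applies 5.825 dB more gain reduction.

A, by 5.825 dB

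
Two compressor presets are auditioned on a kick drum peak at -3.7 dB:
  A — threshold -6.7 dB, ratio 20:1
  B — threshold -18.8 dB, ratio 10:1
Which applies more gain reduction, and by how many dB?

B, by 10.74 dB

A: GR = 3 − 3/20 = 2.85 dB.
B: GR = 15.1 − 15.1/10 = 13.59 dB.
Difference: 10.74 dB in favour of B.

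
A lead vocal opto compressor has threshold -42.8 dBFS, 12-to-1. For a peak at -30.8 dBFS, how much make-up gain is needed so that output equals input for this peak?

The peak compresses to -42.8 + 12/12 = -41.8 dBFS.
To reach -30.8 dBFS requires -30.8 − (-41.8) = 11 dB of make-up.

11 dB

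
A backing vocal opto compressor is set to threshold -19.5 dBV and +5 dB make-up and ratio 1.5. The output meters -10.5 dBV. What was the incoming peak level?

-13.5 dBV

Before make-up, the level was -10.5 − 5 = -15.5 dBV.
The compressed level sits -15.5 − (-19.5) = 4 dB over threshold.
Before 1.5:1 compression the overshoot was 4 × 1.5 = 6 dB, so input = -19.5 + 6 = -13.5 dBV.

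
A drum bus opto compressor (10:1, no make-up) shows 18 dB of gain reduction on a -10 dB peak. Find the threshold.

Gain reduction = -10 − (-28) = 18 dB; output overshoot = GR / (R − 1) = 18 / 9 = 2 dB.
Threshold = output − output overshoot = -28 − 2 = -30 dB.

-30 dB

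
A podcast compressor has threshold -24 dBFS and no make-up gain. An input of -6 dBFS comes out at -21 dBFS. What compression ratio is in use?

Input overshoot = -6 − (-24) = 18 dB; output overshoot = -21 − (-24) = 3 dB.
Ratio = 18 / 3 = 6.

6:1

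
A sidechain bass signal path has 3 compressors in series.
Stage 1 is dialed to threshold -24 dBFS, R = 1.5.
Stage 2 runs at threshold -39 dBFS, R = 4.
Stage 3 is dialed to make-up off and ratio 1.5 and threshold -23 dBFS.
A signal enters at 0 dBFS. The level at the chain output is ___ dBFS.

-31.25 dBFS

Stage 1: overshoot 24 dB → 24/1.5 = 16 dB → -8 dBFS.
Stage 2: overshoot 31 dB → 31/4 = 7.75 dB → -31.25 dBFS.
Stage 3: below threshold (-31.25 ≤ -23); passes unchanged; output -31.25 dBFS.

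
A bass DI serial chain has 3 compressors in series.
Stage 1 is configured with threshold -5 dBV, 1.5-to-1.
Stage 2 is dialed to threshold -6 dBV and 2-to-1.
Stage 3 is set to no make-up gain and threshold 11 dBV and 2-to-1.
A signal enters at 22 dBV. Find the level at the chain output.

3.5 dBV

Stage 1: 27 dB above -5 dBV, reduced 1.5:1 to 18 dB above → 13 dBV.
Stage 2: 19 dB above -6 dBV, reduced 2:1 to 9.5 dB above → 3.5 dBV.
Stage 3: 3.5 dBV ≤ 11 dBV, so stage 3 doesn't engage; output 3.5 dBV.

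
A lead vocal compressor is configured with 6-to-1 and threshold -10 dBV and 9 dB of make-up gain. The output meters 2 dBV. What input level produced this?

Before make-up, the level was 2 − 9 = -7 dBV.
The compressed level sits -7 − (-10) = 3 dB over threshold.
Undo the ratio: input overshoot = 3 × 6 = 18 dB, giving input = 8 dBV.

8 dBV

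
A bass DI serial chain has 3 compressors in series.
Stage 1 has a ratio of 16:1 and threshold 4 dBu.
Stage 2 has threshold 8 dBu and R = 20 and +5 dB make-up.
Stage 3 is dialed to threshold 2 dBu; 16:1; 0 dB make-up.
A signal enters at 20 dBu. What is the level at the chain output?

2.5 dBu

Stage 1: 20 dBu is 16 dB over 4 dBu; at 16:1 that becomes 1 dB over, giving 5 dBu.
Stage 2: 5 dBu is at or below the 8 dBu threshold — no compression; make-up brings it to 10 dBu.
Stage 3: 10 dBu is 8 dB over 2 dBu; at 16:1 that becomes 0.5 dB over, giving 2.5 dBu.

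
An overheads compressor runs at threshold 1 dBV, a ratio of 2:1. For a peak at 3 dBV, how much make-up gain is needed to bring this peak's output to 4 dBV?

2 dB

The peak compresses to 1 + 2/2 = 2 dBV.
To reach 4 dBV requires 4 − 2 = 2 dB of make-up.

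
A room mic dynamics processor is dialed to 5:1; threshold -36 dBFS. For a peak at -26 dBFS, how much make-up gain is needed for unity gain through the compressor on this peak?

8 dB

Overshoot 10 dB → 10/5 = 2 dB after compression, so the compressed level is -36 + 2 = -34 dBFS.
Make-up = target − compressed = -26 − (-34) = 8 dB.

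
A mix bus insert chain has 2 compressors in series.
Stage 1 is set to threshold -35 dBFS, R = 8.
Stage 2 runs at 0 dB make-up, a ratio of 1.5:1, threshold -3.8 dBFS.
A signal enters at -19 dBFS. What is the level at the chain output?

Stage 1: 16 dB above -35 dBFS, reduced 8:1 to 2 dB above → -33 dBFS.
Stage 2: -33 dBFS is at or below the -3.8 dBFS threshold — no compression; output -33 dBFS.

-33 dBFS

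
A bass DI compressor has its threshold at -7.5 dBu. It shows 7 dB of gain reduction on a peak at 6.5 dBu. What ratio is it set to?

2:1

Input overshoot = 6.5 − (-7.5) = 14 dB.
Output overshoot = 14 − 7 = 7 dB.
Ratio = input overshoot / output overshoot = 14 / 7 = 2.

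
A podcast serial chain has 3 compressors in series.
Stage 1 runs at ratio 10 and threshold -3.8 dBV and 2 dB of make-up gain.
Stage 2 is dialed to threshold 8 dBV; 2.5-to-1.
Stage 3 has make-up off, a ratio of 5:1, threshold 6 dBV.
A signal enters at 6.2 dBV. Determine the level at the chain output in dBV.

Stage 1: overshoot 10 dB → 10/10 = 1 dB → -2.8 dBV; +2 dB make-up → -0.8 dBV.
Stage 2: below threshold (-0.8 ≤ 8); passes unchanged; output -0.8 dBV.
Stage 3: below threshold (-0.8 ≤ 6); passes unchanged; output -0.8 dBV.

-0.8 dBV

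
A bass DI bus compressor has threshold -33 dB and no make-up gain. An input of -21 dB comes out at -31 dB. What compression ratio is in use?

6:1

Input overshoot = -21 − (-33) = 12 dB; output overshoot = -31 − (-33) = 2 dB.
Ratio = 12 / 2 = 6.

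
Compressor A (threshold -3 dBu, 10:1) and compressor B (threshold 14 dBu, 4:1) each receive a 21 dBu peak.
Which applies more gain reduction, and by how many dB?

A: GR = 24 − 24/10 = 21.6 dB.
B: GR = 7 − 7/4 = 5.25 dB.
A applies 16.35 dB more gain reduction.

A, by 16.35 dB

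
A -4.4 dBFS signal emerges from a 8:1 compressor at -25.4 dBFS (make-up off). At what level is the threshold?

Let T be the threshold. Output overshoot = (input overshoot)/R, so -25.4 − T = (-4.4 − T)/8.
8·(-25.4 − T) = -4.4 − T → 7·T = -203.2 − (-4.4) = -198.8.
T = -198.8/7 = -28.4 dBFS.

-28.4 dBFS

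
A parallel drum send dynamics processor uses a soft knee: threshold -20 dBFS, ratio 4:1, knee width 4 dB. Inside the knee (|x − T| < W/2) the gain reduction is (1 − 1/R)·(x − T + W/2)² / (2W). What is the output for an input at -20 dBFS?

x − T + W/2 = -20 − (-20) + 2 = 2.
GR = (1 − 1/4) × 2² / 8 = 0.75 × 4 / 8 = 0.375 dB.
Output = -20 − 0.375 = -20.375 dBFS.

-20.375 dBFS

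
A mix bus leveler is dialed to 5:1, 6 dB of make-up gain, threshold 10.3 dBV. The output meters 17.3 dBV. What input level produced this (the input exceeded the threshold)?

Stripping the +6 dB make-up gives 11.3 dBV at the gain stage.
That's 1 dB above the 10.3 dBV threshold.
Input overshoot = R × output overshoot = 5 dB → input = 10.3 + 5 = 15.3 dBV.

15.3 dBV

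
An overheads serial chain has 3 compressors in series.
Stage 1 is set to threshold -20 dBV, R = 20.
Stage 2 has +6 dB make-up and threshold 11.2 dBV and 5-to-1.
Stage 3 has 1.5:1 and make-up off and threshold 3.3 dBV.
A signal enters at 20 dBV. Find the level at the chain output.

-12 dBV

Stage 1: 40 dB above -20 dBV, reduced 20:1 to 2 dB above → -18 dBV.
Stage 2: -18 dBV ≤ 11.2 dBV, so stage 2 doesn't engage; make-up brings it to -12 dBV.
Stage 3: -12 dBV ≤ 3.3 dBV, so stage 3 doesn't engage; output -12 dBV.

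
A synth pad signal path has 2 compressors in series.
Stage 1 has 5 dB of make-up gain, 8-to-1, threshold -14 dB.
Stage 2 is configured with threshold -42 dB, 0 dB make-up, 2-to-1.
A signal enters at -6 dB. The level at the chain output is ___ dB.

-25 dB

Stage 1: overshoot 8 dB → 8/8 = 1 dB → -13 dB; +5 dB make-up → -8 dB.
Stage 2: 34 dB above -42 dB, reduced 2:1 to 17 dB above → -25 dB.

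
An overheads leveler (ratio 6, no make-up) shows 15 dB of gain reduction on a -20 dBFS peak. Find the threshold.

-38 dBFS

Input is 18 dB above T (since output overshoot × R = input overshoot: (-35 − T)·6 = -20 − T gives T = -38 dBFS).
Check: -38 + (-20 − (-38))/6 = -38 + 3 = -35 dBFS. ✓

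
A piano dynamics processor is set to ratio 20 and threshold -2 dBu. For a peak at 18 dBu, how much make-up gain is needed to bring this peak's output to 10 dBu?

11 dB

The peak compresses to -2 + 20/20 = -1 dBu.
To reach 10 dBu requires 10 − (-1) = 11 dB of make-up.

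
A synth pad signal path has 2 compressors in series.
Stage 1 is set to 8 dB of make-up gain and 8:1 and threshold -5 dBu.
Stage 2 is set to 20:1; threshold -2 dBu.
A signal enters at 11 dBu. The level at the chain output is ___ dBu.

-1.65 dBu

Stage 1: 16 dB above -5 dBu, reduced 8:1 to 2 dB above → -3 dBu; +8 dB make-up → 5 dBu.
Stage 2: 5 dBu is 7 dB over -2 dBu; at 20:1 that becomes 0.35 dB over, giving -1.65 dBu.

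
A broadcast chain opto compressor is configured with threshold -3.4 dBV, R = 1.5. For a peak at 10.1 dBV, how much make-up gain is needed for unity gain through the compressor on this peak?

Without make-up, output = threshold + overshoot/1.5 = -3.4 + 9 = 5.6 dBV.
Gap to target: 4.5 dB.

4.5 dB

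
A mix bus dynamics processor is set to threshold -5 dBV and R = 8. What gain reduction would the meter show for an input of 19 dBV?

The signal is 24 dB above threshold.
After 8:1 compression the overshoot becomes 24/8 = 3 dB.
GR = overshoot in − overshoot out = 24 − 3 = 21 dB.

21 dB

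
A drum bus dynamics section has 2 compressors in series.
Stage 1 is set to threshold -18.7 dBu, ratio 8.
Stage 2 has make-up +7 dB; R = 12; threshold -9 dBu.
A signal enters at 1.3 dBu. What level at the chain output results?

Stage 1: 20 dB above -18.7 dBu, reduced 8:1 to 2.5 dB above → -16.2 dBu.
Stage 2: below threshold (-16.2 ≤ -9); passes unchanged; make-up brings it to -9.2 dBu.

-9.2 dBu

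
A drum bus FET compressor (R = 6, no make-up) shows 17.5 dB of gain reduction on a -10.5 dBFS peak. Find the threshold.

Input is 21 dB above T (since output overshoot × R = input overshoot: (-28 − T)·6 = -10.5 − T gives T = -31.5 dBFS).
Check: -31.5 + (-10.5 − (-31.5))/6 = -31.5 + 3.5 = -28 dBFS. ✓

-31.5 dBFS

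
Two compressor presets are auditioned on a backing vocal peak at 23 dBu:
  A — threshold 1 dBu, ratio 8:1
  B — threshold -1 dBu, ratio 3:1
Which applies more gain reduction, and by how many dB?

A, by 3.25 dB

A: 22 dB over, compressed to 2.75 dB over, so 19.25 dB of GR.
B: 24 dB over, compressed to 8 dB over, so 16 dB of GR.
Difference: 3.25 dB in favour of A.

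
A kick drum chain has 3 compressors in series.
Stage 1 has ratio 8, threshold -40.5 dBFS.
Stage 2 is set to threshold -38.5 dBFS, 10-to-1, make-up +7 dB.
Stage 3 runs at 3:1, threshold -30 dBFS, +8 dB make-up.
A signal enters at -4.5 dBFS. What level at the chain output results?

Stage 1: 36 dB above -40.5 dBFS, reduced 8:1 to 4.5 dB above → -36 dBFS.
Stage 2: -36 dBFS is 2.5 dB over -38.5 dBFS; at 10:1 that becomes 0.25 dB over, giving -38.25 dBFS; +7 dB make-up → -31.25 dBFS.
Stage 3: below threshold (-31.25 ≤ -30); passes unchanged; make-up brings it to -23.25 dBFS.

-23.25 dBFS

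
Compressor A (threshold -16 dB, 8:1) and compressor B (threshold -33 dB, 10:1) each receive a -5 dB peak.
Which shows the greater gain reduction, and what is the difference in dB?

B, by 15.575 dB

A: 11 dB over, compressed to 1.375 dB over, so 9.625 dB of GR.
B: 28 dB over, compressed to 2.8 dB over, so 25.2 dB of GR.
B reduces 15.575 dB more.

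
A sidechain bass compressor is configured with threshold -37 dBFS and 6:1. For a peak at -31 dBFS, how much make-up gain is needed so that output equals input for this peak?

Overshoot 6 dB → 6/6 = 1 dB after compression, so the compressed level is -37 + 1 = -36 dBFS.
Make-up = target − compressed = -31 − (-36) = 5 dB.

5 dB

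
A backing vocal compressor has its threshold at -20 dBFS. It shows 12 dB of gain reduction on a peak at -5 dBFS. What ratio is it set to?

5:1

Input overshoot = -5 − (-20) = 15 dB.
Output overshoot = 15 − 12 = 3 dB.
Ratio = input overshoot / output overshoot = 15 / 3 = 5.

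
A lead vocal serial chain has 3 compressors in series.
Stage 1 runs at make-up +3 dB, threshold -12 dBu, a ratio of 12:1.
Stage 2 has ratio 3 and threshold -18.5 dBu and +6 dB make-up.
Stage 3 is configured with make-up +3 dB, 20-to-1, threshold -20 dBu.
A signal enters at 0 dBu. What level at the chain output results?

-16.45 dBu

Stage 1: 0 dBu is 12 dB over -12 dBu; at 12:1 that becomes 1 dB over, giving -11 dBu; +3 dB make-up → -8 dBu.
Stage 2: -8 dBu is 10.5 dB over -18.5 dBu; at 3:1 that becomes 3.5 dB over, giving -15 dBu; +6 dB make-up → -9 dBu.
Stage 3: 11 dB above -20 dBu, reduced 20:1 to 0.55 dB above → -19.45 dBu; +3 dB make-up → -16.45 dBu.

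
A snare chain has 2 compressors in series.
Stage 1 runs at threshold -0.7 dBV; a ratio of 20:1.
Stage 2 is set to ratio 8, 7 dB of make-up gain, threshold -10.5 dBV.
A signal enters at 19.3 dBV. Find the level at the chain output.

-2.15 dBV

Stage 1: 20 dB above -0.7 dBV, reduced 20:1 to 1 dB above → 0.3 dBV.
Stage 2: 0.3 dBV is 10.8 dB over -10.5 dBV; at 8:1 that becomes 1.35 dB over, giving -9.15 dBV; +7 dB make-up → -2.15 dBV.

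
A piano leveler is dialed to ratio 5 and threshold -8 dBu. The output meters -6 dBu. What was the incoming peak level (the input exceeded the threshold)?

2 dBu

That's 2 dB above the -8 dBu threshold.
Input overshoot = R × output overshoot = 10 dB → input = -8 + 10 = 2 dBu.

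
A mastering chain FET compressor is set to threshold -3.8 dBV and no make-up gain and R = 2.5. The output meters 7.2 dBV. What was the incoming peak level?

23.7 dBV

Post-compression overshoot = 7.2 − (-3.8) = 11 dB.
Undo the ratio: input overshoot = 11 × 2.5 = 27.5 dB, giving input = 23.7 dBV.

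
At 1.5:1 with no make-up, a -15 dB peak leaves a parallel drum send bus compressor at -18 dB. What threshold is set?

Let T be the threshold. Output overshoot = (input overshoot)/R, so -18 − T = (-15 − T)/1.5.
1.5·(-18 − T) = -15 − T → 0.5·T = -27 − (-15) = -12.
T = -12/0.5 = -24 dB.

-24 dB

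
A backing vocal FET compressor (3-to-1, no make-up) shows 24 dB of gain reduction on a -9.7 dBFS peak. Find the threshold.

Let T be the threshold. Output overshoot = (input overshoot)/R, so -33.7 − T = (-9.7 − T)/3.
3·(-33.7 − T) = -9.7 − T → 2·T = -101.1 − (-9.7) = -91.4.
T = -91.4/2 = -45.7 dBFS.

-45.7 dBFS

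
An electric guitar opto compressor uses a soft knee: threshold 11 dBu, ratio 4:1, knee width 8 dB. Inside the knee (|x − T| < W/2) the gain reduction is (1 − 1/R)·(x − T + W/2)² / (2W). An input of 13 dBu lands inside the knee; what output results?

11.3125 dBu

x − T + W/2 = 13 − 11 + 4 = 6.
GR = (1 − 1/4) × 6² / 16 = 0.75 × 36 / 16 = 1.6875 dB.
Output = 13 − 1.6875 = 11.3125 dBu.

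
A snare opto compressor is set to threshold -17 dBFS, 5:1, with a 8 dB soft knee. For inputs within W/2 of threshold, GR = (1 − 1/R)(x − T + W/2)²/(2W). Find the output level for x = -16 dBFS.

x − T + W/2 = -16 − (-17) + 4 = 5.
GR = (1 − 1/5) × 5² / 16 = 0.8 × 25 / 16 = 1.25 dB.
Output = -16 − 1.25 = -17.25 dBFS.

-17.25 dBFS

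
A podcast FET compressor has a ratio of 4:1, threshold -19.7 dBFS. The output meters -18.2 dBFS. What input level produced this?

-13.7 dBFS

That's 1.5 dB above the -19.7 dBFS threshold.
Before 4:1 compression the overshoot was 1.5 × 4 = 6 dB, so input = -19.7 + 6 = -13.7 dBFS.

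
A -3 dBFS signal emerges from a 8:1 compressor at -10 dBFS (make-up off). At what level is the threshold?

-11 dBFS

Input is 8 dB above T (since output overshoot × R = input overshoot: (-10 − T)·8 = -3 − T gives T = -11 dBFS).
Check: -11 + (-3 − (-11))/8 = -11 + 1 = -10 dBFS. ✓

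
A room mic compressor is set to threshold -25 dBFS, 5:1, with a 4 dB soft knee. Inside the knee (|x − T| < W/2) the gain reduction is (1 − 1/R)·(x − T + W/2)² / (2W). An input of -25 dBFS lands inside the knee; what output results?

x − T + W/2 = -25 − (-25) + 2 = 2.
GR = (1 − 1/5) × 2² / 8 = 0.8 × 4 / 8 = 0.4 dB.
Output = -25 − 0.4 = -25.4 dBFS.

-25.4 dBFS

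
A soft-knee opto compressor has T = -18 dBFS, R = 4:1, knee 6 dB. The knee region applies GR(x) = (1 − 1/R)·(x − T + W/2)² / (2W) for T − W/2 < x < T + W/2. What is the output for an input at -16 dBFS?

-17.5625 dBFS

x − T + W/2 = -16 − (-18) + 3 = 5.
GR = (1 − 1/4) × 5² / 12 = 0.75 × 25 / 12 = 1.5625 dB.
Output = -16 − 1.5625 = -17.5625 dBFS.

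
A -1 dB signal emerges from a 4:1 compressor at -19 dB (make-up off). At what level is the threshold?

Gain reduction = -1 − (-19) = 18 dB; output overshoot = GR / (R − 1) = 18 / 3 = 6 dB.
Threshold = output − output overshoot = -19 − 6 = -25 dB.

-25 dB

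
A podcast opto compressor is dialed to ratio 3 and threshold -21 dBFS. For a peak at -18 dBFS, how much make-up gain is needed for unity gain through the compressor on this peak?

The peak compresses to -21 + 3/3 = -20 dBFS.
To reach -18 dBFS requires -18 − (-20) = 2 dB of make-up.

2 dB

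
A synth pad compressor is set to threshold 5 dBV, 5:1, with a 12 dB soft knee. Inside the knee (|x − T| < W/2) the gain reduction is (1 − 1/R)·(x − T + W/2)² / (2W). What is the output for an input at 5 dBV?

x − T + W/2 = 5 − 5 + 6 = 6.
GR = (1 − 1/5) × 6² / 24 = 0.8 × 36 / 24 = 1.2 dB.
Output = 5 − 1.2 = 3.8 dBV.

3.8 dBV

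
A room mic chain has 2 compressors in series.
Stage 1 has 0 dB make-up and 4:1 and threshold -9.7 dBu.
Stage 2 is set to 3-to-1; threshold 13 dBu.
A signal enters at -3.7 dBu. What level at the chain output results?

-8.2 dBu

Stage 1: 6 dB above -9.7 dBu, reduced 4:1 to 1.5 dB above → -8.2 dBu.
Stage 2: below threshold (-8.2 ≤ 13); passes unchanged; output -8.2 dBu.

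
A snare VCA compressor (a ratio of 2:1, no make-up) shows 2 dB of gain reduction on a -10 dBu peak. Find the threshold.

-14 dBu

Input is 4 dB above T (since output overshoot × R = input overshoot: (-12 − T)·2 = -10 − T gives T = -14 dBu).
Check: -14 + (-10 − (-14))/2 = -14 + 2 = -12 dBu. ✓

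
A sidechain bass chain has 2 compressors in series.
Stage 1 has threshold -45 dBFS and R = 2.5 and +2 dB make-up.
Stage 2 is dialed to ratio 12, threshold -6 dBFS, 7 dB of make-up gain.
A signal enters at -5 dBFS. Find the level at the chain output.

Stage 1: -5 dBFS is 40 dB over -45 dBFS; at 2.5:1 that becomes 16 dB over, giving -29 dBFS; +2 dB make-up → -27 dBFS.
Stage 2: -27 dBFS ≤ -6 dBFS, so stage 2 doesn't engage; make-up brings it to -20 dBFS.

-20 dBFS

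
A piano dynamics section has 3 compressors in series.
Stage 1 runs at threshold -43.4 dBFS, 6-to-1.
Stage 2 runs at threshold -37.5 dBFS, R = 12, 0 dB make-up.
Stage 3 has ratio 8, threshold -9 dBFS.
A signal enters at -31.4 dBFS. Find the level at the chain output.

Stage 1: 12 dB above -43.4 dBFS, reduced 6:1 to 2 dB above → -41.4 dBFS.
Stage 2: below threshold (-41.4 ≤ -37.5); passes unchanged; output -41.4 dBFS.
Stage 3: below threshold (-41.4 ≤ -9); passes unchanged; output -41.4 dBFS.

-41.4 dBFS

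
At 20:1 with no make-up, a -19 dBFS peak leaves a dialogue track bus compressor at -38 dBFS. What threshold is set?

-39 dBFS

Let T be the threshold. Output overshoot = (input overshoot)/R, so -38 − T = (-19 − T)/20.
20·(-38 − T) = -19 − T → 19·T = -760 − (-19) = -741.
T = -741/19 = -39 dBFS.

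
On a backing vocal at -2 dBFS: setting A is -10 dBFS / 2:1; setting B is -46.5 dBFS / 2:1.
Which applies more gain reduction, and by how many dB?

A: overshoot 8 dB → output overshoot 4 dB → GR 4 dB.
B: overshoot 44.5 dB → output overshoot 22.25 dB → GR 22.25 dB.
Difference: 18.25 dB in favour of B.

B, by 18.25 dB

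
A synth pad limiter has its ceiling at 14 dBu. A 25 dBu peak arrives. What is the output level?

A brickwall limiter is an ∞:1 compressor: any input above the ceiling is clamped to 14 dBu.

14 dBu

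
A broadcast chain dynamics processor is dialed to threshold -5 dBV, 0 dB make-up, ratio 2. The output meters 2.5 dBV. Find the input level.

10 dBV

Post-compression overshoot = 2.5 − (-5) = 7.5 dB.
Before 2:1 compression the overshoot was 7.5 × 2 = 15 dB, so input = -5 + 15 = 10 dBV.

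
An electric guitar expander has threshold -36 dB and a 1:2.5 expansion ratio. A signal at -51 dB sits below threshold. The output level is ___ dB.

The input is 15 dB below the -36 dB threshold.
A 1:2.5 expander multiplies undershoot by 2.5: 15 × 2.5 = 37.5 dB below threshold.
Output = -36 − 37.5 = -73.5 dB.

-73.5 dB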